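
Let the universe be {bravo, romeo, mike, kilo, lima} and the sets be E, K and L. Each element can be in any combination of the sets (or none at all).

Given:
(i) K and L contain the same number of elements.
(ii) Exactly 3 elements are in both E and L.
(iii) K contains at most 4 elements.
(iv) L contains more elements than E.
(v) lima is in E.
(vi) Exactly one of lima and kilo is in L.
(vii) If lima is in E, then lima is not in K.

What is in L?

L = {bravo, lima, mike, romeo}

From (v): lima ∈ E.
(vii): lima ∉ K.
Suppose bravo ∉ L: no assignment then satisfies all the clues, so bravo ∈ L.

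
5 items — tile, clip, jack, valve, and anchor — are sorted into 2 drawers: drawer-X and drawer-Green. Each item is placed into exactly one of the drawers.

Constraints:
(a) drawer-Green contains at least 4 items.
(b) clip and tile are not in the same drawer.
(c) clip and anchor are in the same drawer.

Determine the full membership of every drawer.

drawer-X = {tile}; drawer-Green = {anchor, clip, jack, valve}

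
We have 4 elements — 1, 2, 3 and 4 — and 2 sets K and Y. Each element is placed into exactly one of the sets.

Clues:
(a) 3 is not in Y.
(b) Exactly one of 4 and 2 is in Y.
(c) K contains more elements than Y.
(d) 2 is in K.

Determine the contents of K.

K = {1, 2, 3}

From (a): 3 ∉ Y.
From (d): 2 ∈ K.
(b) (exactly one): 4 ∈ Y.
Only one set left: 3 ∈ K.
Suppose 1 ∉ K: no assignment then satisfies all the clues, so 1 ∈ K.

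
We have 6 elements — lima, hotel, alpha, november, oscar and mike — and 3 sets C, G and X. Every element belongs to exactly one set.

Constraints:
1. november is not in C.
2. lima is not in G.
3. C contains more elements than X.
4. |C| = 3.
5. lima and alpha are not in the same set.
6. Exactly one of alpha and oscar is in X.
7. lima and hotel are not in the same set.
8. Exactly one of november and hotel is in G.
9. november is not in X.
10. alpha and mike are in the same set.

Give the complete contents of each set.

C = {alpha, hotel, mike}; G = {november}; X = {lima, oscar}

From (1): november ∉ C.
From (2): lima ∉ G.
From (9): november ∉ X.
Only one set left: november ∈ G.
(8) (exactly one): hotel ∉ G.
Suppose lima ∈ C: no assignment then satisfies all the clues, so lima ∉ C.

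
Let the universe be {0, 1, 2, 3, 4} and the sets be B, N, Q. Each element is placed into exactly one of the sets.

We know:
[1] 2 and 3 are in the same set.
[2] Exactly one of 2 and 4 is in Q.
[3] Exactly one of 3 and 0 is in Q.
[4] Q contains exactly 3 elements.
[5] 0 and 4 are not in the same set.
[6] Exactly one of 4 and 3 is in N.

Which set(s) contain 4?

4: N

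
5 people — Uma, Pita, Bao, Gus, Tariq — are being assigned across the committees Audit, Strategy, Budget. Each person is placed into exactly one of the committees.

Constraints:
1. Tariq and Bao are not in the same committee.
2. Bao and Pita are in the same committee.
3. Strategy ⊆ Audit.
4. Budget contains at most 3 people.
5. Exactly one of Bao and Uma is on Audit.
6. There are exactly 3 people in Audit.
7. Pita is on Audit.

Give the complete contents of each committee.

From (7): Pita ∈ Audit.
(2): Bao matches Pita: Bao ∈ Audit.
(5) (exactly one): Uma ∉ Audit.
(1): Tariq ∉ Audit.
(3) contrapositive: Uma ∉ Strategy.
(3) contrapositive: Tariq ∉ Strategy.
(6): only 3 candidates remain for Audit, so all are in.
Only one committee left: Uma ∈ Budget.
Only one committee left: Tariq ∈ Budget.

Audit = {Bao, Gus, Pita}; Strategy = {}; Budget = {Tariq, Uma}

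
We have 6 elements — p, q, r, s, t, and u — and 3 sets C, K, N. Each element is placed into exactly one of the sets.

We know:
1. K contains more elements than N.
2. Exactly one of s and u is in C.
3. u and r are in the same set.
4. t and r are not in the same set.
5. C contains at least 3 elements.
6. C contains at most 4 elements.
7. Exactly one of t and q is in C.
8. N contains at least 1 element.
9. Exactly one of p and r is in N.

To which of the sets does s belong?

s: K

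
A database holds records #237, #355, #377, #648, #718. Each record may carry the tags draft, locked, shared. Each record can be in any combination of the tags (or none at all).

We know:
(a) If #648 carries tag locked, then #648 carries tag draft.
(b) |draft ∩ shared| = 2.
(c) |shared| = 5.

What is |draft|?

2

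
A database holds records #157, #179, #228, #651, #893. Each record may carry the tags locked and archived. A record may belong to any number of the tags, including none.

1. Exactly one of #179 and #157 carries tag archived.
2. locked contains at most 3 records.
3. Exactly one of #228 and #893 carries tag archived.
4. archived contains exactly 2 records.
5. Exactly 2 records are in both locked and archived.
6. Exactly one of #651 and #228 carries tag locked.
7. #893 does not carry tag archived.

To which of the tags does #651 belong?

#651: none

From (7): #893 ∉ archived.
(3) (exactly one): #228 ∈ archived.
Suppose #651 ∈ locked: no assignment then satisfies all the clues, so #651 ∉ locked.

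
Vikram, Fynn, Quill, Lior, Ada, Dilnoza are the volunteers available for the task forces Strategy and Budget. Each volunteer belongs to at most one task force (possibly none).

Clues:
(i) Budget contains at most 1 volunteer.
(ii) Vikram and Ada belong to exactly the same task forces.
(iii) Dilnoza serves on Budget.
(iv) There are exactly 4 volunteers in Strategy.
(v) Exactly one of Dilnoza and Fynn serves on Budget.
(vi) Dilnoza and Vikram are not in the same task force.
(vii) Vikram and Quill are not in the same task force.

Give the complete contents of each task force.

Strategy = {Ada, Fynn, Lior, Vikram}; Budget = {Dilnoza}

From (iii): Dilnoza ∈ Budget.
(i): Budget already has 1, so the rest are out.
Suppose Vikram ∉ Strategy: no assignment then satisfies all the clues, so Vikram ∈ Strategy.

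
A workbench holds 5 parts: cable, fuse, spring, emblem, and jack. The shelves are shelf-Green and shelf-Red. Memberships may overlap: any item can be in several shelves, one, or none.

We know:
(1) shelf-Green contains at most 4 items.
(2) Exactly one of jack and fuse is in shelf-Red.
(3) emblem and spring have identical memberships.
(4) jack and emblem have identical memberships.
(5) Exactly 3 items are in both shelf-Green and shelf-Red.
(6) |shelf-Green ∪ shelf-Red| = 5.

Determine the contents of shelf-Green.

shelf-Green = {emblem, fuse, jack, spring}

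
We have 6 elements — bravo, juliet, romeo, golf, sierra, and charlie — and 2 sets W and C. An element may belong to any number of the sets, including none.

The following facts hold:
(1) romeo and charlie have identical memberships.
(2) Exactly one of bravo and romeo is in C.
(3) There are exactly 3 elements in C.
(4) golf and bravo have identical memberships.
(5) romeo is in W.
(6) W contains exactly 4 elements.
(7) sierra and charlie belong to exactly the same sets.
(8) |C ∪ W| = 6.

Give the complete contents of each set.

W = {charlie, juliet, romeo, sierra}; C = {bravo, golf, juliet}

From (5): romeo ∈ W.
(1): charlie matches romeo: charlie ∈ W.
(7): sierra matches charlie: sierra ∈ W.
Suppose bravo ∈ W: no assignment then satisfies all the clues, so bravo ∉ W.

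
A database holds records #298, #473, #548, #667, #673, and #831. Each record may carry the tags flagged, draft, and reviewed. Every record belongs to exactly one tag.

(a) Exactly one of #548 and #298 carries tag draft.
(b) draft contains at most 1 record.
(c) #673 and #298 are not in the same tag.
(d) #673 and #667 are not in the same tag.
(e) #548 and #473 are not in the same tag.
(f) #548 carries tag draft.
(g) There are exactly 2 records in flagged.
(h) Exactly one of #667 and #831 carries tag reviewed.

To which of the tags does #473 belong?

From (f): #548 ∈ draft.
(a) (exactly one): #298 ∉ draft.
(b): draft already has 1, so the rest are out.
Suppose #473 ∈ flagged: no assignment then satisfies all the clues, so #473 ∉ flagged.

#473: reviewed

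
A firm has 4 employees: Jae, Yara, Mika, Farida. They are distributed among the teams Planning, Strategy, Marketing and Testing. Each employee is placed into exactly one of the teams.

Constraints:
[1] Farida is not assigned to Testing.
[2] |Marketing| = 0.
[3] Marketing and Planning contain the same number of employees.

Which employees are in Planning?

Planning = {}

From (1): Farida ∉ Testing.
(2): Marketing already has 0, so the rest are out.
Suppose Jae ∈ Planning: no assignment then satisfies all the clues, so Jae ∉ Planning.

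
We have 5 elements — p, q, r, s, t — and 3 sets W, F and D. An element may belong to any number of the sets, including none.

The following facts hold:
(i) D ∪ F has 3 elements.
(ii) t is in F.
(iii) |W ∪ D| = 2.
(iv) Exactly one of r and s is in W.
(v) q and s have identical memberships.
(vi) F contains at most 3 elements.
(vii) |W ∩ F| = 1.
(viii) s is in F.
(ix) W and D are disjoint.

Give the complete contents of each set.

W = {r, t}; F = {q, s, t}; D = {}

From (ii): t ∈ F.
From (viii): s ∈ F.
(v): q matches s: q ∈ F.
(vi): F already has 3, so the rest are out.
Suppose p ∈ W: no assignment then satisfies all the clues, so p ∉ W.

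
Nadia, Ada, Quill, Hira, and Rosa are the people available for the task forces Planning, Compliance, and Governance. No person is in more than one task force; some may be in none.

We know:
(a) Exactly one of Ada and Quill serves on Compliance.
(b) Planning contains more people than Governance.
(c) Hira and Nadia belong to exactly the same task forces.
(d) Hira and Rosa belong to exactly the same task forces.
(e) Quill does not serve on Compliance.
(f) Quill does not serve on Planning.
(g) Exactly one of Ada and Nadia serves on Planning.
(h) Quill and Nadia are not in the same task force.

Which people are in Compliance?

From (e): Quill ∉ Compliance.
From (f): Quill ∉ Planning.
(a) (exactly one): Ada ∈ Compliance.
(g) (exactly one): Nadia ∈ Planning.
(c): Hira matches Nadia: Hira ∈ Planning.
(d): Rosa matches Hira: Rosa ∈ Planning.

Compliance = {Ada}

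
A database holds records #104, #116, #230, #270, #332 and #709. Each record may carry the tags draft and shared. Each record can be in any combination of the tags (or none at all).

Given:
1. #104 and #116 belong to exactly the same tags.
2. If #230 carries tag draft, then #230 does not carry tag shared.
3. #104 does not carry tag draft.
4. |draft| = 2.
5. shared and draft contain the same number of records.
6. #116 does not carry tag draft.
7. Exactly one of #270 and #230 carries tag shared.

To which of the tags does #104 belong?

#104: none

From (3): #104 ∉ draft.
From (6): #116 ∉ draft.
Suppose #104 ∈ shared: no assignment then satisfies all the clues, so #104 ∉ shared.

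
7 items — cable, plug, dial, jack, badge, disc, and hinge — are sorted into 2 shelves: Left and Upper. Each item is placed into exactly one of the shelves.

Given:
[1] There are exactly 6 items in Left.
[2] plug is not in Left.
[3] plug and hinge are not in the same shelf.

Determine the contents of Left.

From (2): plug ∉ Left.
(1): only 6 candidates remain for Left, so all are in.
Only one shelf left: plug ∈ Upper.

Left = {badge, cable, dial, disc, hinge, jack}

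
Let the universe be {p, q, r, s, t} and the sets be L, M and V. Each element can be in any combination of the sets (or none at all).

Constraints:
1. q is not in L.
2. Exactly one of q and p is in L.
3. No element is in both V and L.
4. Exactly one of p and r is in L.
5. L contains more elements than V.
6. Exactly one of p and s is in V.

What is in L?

L = {p, t}

From (1): q ∉ L.
(2) (exactly one): p ∈ L.
(3) (disjoint): p ∉ V.
(4) (exactly one): r ∉ L.
(6) (exactly one): s ∈ V.
(3) (disjoint): s ∉ L.
Suppose t ∉ L: no assignment then satisfies all the clues, so t ∈ L.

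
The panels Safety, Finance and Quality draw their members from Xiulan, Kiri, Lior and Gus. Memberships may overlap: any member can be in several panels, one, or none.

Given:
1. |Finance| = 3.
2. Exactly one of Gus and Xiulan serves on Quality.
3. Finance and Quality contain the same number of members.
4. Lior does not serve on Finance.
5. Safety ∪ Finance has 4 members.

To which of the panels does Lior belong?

Lior: Quality, Safety

From (4): Lior ∉ Finance.
(1): only 3 candidates remain for Finance, so all are in.
Suppose Lior ∉ Safety: no assignment then satisfies all the clues, so Lior ∈ Safety.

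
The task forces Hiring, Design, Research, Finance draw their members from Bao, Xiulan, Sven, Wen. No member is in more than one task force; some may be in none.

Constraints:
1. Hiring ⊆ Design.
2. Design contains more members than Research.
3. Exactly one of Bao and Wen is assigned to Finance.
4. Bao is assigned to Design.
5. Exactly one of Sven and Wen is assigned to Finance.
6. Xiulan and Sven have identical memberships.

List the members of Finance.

Finance = {Wen}

From (4): Bao ∈ Design.
(3) (exactly one): Wen ∈ Finance.
(5) (exactly one): Sven ∉ Finance.
(6): Xiulan matches Sven: Xiulan ∉ Finance.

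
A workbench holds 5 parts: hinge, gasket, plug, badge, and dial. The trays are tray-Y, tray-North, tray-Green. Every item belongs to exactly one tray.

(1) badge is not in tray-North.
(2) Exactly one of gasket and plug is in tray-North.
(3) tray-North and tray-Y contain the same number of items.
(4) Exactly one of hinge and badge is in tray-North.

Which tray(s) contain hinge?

hinge: tray-North

From (1): badge ∉ tray-North.
(4) (exactly one): hinge ∈ tray-North.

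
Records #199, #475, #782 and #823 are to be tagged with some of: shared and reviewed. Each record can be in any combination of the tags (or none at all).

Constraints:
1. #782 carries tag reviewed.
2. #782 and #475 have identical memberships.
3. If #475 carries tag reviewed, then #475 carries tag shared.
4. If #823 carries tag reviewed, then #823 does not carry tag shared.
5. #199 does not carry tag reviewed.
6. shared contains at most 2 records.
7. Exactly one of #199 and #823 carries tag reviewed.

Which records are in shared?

From (1): #782 ∈ reviewed.
From (5): #199 ∉ reviewed.
(2): #475 matches #782: #475 ∈ reviewed.
(3): #475 ∈ shared.
(7) (exactly one): #823 ∈ reviewed.
(2): #782 matches #475: #782 ∈ shared.
(4): #823 ∉ shared.
(6): shared already has 2, so the rest are out.

shared = {#475, #782}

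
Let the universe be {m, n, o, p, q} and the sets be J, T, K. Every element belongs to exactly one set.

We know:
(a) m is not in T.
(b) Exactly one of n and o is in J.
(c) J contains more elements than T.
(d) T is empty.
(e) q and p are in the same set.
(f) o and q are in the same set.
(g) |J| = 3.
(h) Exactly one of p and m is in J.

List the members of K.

From (a): m ∉ T.
(d): T already has 0, so the rest are out.
Suppose m ∉ K: no assignment then satisfies all the clues, so m ∈ K.

K = {m, n}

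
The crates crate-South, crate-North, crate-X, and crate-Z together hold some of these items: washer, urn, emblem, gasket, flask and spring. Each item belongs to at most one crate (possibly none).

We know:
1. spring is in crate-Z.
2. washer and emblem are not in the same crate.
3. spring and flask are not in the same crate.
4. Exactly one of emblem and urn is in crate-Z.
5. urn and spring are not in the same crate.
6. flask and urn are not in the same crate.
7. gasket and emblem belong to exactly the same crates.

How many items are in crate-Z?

3

From (1): spring ∈ crate-Z.
(3): flask ∉ crate-Z.
(5): urn ∉ crate-Z.
(4) (exactly one): emblem ∈ crate-Z.
(7): gasket matches emblem: gasket ∉ crate-South.
(7): gasket matches emblem: gasket ∉ crate-North.
(7): gasket matches emblem: gasket ∉ crate-X.
(7): gasket matches emblem: gasket ∈ crate-Z.
(2): washer ∉ crate-Z.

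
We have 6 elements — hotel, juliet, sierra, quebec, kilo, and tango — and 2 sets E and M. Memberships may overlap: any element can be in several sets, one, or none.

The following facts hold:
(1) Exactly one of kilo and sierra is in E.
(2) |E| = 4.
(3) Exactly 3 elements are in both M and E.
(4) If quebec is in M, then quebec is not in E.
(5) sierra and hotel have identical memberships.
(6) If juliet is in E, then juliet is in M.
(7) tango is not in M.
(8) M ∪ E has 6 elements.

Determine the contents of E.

E = {hotel, juliet, sierra, tango}

From (7): tango ∉ M.
Suppose hotel ∉ E: no assignment then satisfies all the clues, so hotel ∈ E.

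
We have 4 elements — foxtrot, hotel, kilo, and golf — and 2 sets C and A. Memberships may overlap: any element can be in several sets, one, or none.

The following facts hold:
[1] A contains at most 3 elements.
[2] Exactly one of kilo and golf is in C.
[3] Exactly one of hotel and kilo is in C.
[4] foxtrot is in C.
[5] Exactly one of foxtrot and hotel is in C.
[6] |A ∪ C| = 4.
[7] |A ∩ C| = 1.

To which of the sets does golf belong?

golf: A

From (4): foxtrot ∈ C.
(5) (exactly one): hotel ∉ C.
(3) (exactly one): kilo ∈ C.
(2) (exactly one): golf ∉ C.
Suppose golf ∉ A: no assignment then satisfies all the clues, so golf ∈ A.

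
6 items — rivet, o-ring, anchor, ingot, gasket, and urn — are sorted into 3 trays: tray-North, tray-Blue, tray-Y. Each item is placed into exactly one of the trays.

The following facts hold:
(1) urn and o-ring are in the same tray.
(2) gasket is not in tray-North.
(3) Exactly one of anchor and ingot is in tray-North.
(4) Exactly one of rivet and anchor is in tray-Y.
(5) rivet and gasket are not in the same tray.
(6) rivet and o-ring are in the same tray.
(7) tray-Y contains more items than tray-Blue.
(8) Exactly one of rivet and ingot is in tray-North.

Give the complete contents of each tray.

tray-North = {ingot}; tray-Blue = {anchor, gasket}; tray-Y = {o-ring, rivet, urn}

From (2): gasket ∉ tray-North.
Suppose rivet ∈ tray-North: no assignment then satisfies all the clues, so rivet ∉ tray-North.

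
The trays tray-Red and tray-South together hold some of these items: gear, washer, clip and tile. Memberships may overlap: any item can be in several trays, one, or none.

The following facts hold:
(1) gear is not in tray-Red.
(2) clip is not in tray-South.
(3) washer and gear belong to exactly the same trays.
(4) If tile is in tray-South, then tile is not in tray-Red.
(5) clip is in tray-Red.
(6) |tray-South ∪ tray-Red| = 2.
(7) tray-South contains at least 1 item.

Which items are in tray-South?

tray-South = {tile}

From (1): gear ∉ tray-Red.
From (2): clip ∉ tray-South.
From (5): clip ∈ tray-Red.
(3): washer matches gear: washer ∉ tray-Red.
Suppose gear ∈ tray-South: no assignment then satisfies all the clues, so gear ∉ tray-South.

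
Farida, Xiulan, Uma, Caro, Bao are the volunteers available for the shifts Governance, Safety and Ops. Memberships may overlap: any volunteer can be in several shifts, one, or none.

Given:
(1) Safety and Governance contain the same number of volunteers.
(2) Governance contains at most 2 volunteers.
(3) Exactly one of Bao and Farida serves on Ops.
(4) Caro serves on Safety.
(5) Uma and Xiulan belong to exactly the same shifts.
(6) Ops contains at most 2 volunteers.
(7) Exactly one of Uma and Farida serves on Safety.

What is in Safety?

Safety = {Caro, Farida}

From (4): Caro ∈ Safety.
Suppose Farida ∉ Safety: no assignment then satisfies all the clues, so Farida ∈ Safety.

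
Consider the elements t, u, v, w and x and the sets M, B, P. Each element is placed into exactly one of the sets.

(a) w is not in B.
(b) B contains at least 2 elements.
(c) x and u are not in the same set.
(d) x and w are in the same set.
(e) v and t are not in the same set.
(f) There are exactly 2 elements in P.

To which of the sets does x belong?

x: P

From (a): w ∉ B.
(d): x matches w: x ∉ B.
Suppose x ∈ M: no assignment then satisfies all the clues, so x ∉ M.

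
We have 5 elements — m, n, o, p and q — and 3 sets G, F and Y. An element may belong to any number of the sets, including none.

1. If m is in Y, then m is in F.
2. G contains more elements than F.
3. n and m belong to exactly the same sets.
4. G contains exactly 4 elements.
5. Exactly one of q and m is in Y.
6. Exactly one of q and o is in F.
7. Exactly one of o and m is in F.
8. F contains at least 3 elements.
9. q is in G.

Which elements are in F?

From (9): q ∈ G.
Suppose m ∉ F: no assignment then satisfies all the clues, so m ∈ F.

F = {m, n, q}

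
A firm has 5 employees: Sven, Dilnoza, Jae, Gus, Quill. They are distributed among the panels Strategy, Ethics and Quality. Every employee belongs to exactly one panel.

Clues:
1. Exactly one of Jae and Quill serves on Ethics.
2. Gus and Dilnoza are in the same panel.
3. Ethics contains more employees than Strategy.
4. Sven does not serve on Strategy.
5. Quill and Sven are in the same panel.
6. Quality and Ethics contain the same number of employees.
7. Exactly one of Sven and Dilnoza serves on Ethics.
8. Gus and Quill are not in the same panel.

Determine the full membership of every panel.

Strategy = {Jae}; Ethics = {Quill, Sven}; Quality = {Dilnoza, Gus}

From (4): Sven ∉ Strategy.
(5): Quill matches Sven: Quill ∉ Strategy.
Suppose Sven ∉ Ethics: no assignment then satisfies all the clues, so Sven ∈ Ethics.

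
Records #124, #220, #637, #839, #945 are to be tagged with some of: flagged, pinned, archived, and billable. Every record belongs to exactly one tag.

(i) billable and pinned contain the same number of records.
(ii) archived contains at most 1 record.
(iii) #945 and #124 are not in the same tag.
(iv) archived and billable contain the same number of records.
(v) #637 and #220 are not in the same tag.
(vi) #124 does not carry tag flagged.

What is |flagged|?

2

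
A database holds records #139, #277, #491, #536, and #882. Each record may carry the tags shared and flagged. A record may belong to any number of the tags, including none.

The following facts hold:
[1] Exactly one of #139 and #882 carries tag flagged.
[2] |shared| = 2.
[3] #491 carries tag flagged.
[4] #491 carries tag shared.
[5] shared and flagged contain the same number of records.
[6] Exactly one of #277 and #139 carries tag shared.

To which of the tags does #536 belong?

#536: none

From (3): #491 ∈ flagged.
From (4): #491 ∈ shared.
Suppose #536 ∈ shared: no assignment then satisfies all the clues, so #536 ∉ shared.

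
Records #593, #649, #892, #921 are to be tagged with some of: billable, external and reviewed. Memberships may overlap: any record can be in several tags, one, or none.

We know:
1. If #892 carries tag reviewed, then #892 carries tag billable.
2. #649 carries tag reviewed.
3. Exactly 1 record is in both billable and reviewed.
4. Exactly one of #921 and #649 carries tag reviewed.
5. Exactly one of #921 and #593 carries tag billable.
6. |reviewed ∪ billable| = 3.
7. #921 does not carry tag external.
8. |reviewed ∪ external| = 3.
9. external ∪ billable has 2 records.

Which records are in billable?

billable = {#593, #892}

From (2): #649 ∈ reviewed.
From (7): #921 ∉ external.
(4) (exactly one): #921 ∉ reviewed.
Suppose #593 ∉ billable: no assignment then satisfies all the clues, so #593 ∈ billable.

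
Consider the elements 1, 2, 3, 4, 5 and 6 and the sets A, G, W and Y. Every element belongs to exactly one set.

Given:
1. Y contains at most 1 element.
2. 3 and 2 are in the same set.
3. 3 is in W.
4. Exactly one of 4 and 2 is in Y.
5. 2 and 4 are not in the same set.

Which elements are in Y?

From (3): 3 ∈ W.
(2): 2 matches 3: 2 ∉ A.
(2): 2 matches 3: 2 ∉ G.
(2): 2 matches 3: 2 ∈ W.
(4) (exactly one): 4 ∈ Y.
(1): Y already has 1, so the rest are out.

Y = {4}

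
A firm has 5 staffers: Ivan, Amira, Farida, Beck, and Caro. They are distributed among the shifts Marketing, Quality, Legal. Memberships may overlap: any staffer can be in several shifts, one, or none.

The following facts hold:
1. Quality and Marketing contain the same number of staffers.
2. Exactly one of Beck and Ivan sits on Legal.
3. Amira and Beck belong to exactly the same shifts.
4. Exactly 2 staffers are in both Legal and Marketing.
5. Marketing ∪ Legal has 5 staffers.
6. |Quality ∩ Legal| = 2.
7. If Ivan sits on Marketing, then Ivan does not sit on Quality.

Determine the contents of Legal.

Legal = {Caro, Farida, Ivan}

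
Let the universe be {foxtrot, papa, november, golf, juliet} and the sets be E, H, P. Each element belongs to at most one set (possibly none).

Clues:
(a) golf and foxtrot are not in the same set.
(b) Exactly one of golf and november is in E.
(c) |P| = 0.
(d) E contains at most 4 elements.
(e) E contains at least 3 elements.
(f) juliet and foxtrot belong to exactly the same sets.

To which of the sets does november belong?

(c): P already has 0, so the rest are out.
Suppose november ∉ E: no assignment then satisfies all the clues, so november ∈ E.

november: E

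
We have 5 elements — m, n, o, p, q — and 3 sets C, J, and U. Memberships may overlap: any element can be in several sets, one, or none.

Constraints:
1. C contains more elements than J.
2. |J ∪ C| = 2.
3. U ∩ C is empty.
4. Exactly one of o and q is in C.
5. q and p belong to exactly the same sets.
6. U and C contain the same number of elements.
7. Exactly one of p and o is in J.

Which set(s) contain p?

p: U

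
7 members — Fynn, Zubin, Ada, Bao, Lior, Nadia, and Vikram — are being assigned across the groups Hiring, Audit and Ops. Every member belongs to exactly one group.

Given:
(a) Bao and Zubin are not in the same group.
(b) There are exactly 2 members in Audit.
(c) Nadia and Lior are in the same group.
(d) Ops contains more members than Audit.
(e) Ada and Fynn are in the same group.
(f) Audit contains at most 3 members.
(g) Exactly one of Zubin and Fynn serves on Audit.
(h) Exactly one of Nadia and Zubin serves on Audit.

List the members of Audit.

Audit = {Vikram, Zubin}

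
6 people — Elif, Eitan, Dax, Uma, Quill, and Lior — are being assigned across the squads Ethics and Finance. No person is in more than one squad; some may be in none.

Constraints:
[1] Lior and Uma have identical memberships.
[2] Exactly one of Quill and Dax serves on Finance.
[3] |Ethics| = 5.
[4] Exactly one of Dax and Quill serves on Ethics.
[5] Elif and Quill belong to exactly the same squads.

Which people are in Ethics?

Ethics = {Eitan, Elif, Lior, Quill, Uma}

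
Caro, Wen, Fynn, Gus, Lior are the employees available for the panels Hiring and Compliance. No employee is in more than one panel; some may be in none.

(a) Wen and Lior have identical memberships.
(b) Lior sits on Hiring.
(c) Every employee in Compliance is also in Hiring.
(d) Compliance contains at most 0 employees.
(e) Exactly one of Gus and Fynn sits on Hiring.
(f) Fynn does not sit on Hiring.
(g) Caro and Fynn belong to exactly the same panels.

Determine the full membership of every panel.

From (b): Lior ∈ Hiring.
From (f): Fynn ∉ Hiring.
(a): Wen matches Lior: Wen ∈ Hiring.
(c) contrapositive: Fynn ∉ Compliance.
(d): Compliance already has 0, so the rest are out.
(e) (exactly one): Gus ∈ Hiring.
(g): Caro matches Fynn: Caro ∉ Hiring.

Hiring = {Gus, Lior, Wen}; Compliance = {}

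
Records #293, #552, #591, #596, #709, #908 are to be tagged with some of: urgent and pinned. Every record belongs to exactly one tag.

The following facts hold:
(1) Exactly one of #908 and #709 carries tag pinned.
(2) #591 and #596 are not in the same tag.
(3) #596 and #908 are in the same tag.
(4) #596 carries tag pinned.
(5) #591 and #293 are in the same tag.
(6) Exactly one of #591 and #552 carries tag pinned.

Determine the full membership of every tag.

From (4): #596 ∈ pinned.
(2): #591 ∉ pinned.
(3): #908 matches #596: #908 ∉ urgent.
(3): #908 matches #596: #908 ∈ pinned.
(5): #293 matches #591: #293 ∉ pinned.
(6) (exactly one): #552 ∈ pinned.
Only one tag left: #293 ∈ urgent.
Only one tag left: #591 ∈ urgent.
(1) (exactly one): #709 ∉ pinned.
Only one tag left: #709 ∈ urgent.

urgent = {#293, #591, #709}; pinned = {#552, #596, #908}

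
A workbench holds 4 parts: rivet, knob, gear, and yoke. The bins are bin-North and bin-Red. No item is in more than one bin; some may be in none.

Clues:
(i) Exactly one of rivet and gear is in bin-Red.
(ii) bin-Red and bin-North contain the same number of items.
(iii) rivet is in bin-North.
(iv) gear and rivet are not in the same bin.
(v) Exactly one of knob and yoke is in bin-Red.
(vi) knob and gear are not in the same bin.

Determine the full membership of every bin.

From (iii): rivet ∈ bin-North.
(i) (exactly one): gear ∈ bin-Red.
(vi): knob ∉ bin-Red.
(v) (exactly one): yoke ∈ bin-Red.
Suppose knob ∉ bin-North: no assignment then satisfies all the clues, so knob ∈ bin-North.

bin-North = {knob, rivet}; bin-Red = {gear, yoke}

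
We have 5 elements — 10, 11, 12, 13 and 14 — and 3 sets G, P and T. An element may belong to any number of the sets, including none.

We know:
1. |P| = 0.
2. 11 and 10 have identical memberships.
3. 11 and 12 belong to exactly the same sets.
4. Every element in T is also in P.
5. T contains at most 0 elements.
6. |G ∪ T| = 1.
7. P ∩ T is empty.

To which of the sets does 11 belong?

(1): P already has 0, so the rest are out.
(4) contrapositive: 10 ∉ T.
(4) contrapositive: 11 ∉ T.
(4) contrapositive: 12 ∉ T.
(4) contrapositive: 13 ∉ T.
(4) contrapositive: 14 ∉ T.
Suppose 11 ∈ G: no assignment then satisfies all the clues, so 11 ∉ G.

11: none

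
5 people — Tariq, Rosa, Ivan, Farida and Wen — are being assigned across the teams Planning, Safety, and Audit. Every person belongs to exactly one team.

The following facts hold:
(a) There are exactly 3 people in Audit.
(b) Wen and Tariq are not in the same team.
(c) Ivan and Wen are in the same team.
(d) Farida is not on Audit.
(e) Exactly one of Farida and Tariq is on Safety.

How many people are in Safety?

From (d): Farida ∉ Audit.
Suppose Tariq ∈ Audit: no assignment then satisfies all the clues, so Tariq ∉ Audit.

1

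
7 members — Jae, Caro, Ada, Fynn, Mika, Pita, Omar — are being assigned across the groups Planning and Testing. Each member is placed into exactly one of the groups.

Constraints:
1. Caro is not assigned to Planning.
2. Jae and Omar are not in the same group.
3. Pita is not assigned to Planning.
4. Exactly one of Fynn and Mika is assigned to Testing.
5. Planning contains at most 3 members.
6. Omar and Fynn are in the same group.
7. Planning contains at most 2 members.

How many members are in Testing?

5

From (1): Caro ∉ Planning.
From (3): Pita ∉ Planning.
Only one group left: Caro ∈ Testing.
Only one group left: Pita ∈ Testing.
Suppose Ada ∈ Planning: no assignment then satisfies all the clues, so Ada ∉ Planning.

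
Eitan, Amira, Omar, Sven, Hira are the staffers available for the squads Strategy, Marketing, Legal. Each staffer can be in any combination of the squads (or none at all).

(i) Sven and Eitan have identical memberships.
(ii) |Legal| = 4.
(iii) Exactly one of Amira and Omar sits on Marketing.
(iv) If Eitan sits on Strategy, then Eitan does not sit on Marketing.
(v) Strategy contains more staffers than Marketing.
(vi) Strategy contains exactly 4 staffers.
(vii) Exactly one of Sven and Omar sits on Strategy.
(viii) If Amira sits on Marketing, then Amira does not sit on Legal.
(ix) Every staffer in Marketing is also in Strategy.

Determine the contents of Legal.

Legal = {Eitan, Hira, Omar, Sven}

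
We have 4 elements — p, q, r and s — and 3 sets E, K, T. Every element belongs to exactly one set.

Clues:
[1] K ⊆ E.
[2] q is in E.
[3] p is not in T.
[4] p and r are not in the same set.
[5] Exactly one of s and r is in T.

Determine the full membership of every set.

E = {p, q, s}; K = {}; T = {r}

From (2): q ∈ E.
From (3): p ∉ T.
Suppose p ∉ E: no assignment then satisfies all the clues, so p ∈ E.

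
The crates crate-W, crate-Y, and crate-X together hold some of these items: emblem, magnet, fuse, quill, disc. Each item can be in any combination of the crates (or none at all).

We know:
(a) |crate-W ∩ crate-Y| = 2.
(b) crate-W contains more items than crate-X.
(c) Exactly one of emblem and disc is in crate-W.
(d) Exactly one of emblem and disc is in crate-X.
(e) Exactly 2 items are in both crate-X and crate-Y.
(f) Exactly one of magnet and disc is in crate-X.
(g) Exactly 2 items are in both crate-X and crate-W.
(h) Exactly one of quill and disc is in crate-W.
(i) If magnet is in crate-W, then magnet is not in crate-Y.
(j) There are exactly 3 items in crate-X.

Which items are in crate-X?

crate-X = {disc, fuse, quill}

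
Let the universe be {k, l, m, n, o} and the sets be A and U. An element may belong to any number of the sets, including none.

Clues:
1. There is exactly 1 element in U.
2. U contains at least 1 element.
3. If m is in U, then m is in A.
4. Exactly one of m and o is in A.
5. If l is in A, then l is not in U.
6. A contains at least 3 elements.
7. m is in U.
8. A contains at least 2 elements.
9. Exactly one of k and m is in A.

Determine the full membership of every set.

From (7): m ∈ U.
(1): U already has 1, so the rest are out.
(3): m ∈ A.
(4) (exactly one): o ∉ A.
(9) (exactly one): k ∉ A.
(6): only 3 candidates remain for A, so all are in.

A = {l, m, n}; U = {m}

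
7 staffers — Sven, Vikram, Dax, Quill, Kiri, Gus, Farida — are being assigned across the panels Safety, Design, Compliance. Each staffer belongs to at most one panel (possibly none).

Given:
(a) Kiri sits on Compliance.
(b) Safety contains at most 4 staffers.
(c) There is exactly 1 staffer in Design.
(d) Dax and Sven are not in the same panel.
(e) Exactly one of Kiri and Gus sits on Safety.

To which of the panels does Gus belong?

From (a): Kiri ∈ Compliance.
(e) (exactly one): Gus ∈ Safety.

Gus: Safety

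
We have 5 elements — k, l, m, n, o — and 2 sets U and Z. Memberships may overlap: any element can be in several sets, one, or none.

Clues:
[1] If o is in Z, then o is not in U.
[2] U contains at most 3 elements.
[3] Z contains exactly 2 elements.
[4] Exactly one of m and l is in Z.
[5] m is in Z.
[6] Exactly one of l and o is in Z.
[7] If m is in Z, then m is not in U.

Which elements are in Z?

From (5): m ∈ Z.
(4) (exactly one): l ∉ Z.
(6) (exactly one): o ∈ Z.
(7): m ∉ U.
(1): o ∉ U.
(3): Z already has 2, so the rest are out.

Z = {m, o}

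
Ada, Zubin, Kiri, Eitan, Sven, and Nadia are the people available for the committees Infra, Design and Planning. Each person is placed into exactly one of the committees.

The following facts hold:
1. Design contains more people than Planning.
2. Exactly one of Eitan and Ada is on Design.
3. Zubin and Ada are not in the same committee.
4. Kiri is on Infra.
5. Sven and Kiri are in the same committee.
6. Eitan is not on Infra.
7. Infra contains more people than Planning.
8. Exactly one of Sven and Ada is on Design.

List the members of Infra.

Infra = {Kiri, Sven, Zubin}

From (4): Kiri ∈ Infra.
From (6): Eitan ∉ Infra.
(5): Sven matches Kiri: Sven ∈ Infra.
(8) (exactly one): Ada ∈ Design.
(2) (exactly one): Eitan ∉ Design.
(3): Zubin ∉ Design.
Only one committee left: Eitan ∈ Planning.
Suppose Zubin ∉ Infra: no assignment then satisfies all the clues, so Zubin ∈ Infra.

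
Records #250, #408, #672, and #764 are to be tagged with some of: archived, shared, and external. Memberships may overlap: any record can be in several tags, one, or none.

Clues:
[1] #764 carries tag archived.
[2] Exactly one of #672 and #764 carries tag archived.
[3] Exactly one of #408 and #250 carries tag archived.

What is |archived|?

2

From (1): #764 ∈ archived.
(2) (exactly one): #672 ∉ archived.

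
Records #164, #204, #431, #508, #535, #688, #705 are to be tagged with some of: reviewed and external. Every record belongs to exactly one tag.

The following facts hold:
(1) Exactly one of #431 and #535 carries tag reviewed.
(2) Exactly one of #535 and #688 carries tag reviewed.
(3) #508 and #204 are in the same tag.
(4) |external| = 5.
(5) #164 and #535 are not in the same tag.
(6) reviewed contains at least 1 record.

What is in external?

external = {#164, #204, #431, #508, #688}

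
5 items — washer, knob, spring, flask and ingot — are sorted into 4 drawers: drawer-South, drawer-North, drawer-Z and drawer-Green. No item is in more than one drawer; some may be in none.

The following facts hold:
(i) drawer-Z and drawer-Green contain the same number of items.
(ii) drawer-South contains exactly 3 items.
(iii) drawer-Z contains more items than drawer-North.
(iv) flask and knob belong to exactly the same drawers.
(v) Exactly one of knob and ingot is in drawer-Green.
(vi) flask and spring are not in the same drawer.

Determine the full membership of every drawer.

drawer-South = {flask, knob, washer}; drawer-North = {}; drawer-Z = {spring}; drawer-Green = {ingot}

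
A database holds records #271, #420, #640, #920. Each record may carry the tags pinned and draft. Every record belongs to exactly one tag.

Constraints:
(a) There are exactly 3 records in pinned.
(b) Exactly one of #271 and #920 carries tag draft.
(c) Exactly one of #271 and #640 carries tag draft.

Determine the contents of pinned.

pinned = {#420, #640, #920}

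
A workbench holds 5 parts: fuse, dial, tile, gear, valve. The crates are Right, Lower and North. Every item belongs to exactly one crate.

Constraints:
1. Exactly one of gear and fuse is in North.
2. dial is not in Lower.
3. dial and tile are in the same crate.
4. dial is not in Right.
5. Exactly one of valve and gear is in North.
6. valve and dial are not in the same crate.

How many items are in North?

3

From (2): dial ∉ Lower.
From (4): dial ∉ Right.
(3): tile matches dial: tile ∉ Right.
(3): tile matches dial: tile ∉ Lower.
Only one crate left: dial ∈ North.
Only one crate left: tile ∈ North.
(6): valve ∉ North.
(5) (exactly one): gear ∈ North.
(1) (exactly one): fuse ∉ North.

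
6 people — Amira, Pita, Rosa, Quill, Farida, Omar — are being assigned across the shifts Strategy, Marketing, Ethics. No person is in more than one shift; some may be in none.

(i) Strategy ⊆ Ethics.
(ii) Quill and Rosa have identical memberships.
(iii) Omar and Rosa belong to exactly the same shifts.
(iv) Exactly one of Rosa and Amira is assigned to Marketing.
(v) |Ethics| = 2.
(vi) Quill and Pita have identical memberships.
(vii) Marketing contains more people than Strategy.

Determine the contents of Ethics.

Ethics = {Amira, Farida}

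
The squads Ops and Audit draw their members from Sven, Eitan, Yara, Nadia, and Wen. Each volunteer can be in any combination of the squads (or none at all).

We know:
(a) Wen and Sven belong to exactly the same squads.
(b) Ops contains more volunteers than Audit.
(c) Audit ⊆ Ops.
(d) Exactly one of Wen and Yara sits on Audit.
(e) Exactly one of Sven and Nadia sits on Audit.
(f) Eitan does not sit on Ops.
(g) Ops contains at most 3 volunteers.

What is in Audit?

Audit = {Sven, Wen}

From (f): Eitan ∉ Ops.
(c) contrapositive: Eitan ∉ Audit.
Suppose Sven ∉ Audit: no assignment then satisfies all the clues, so Sven ∈ Audit.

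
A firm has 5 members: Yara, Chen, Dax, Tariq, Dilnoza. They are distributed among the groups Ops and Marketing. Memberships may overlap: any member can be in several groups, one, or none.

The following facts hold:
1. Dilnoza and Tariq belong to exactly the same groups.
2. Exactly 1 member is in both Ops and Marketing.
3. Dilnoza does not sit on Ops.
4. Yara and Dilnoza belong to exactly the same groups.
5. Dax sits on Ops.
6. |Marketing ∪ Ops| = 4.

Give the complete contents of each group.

Ops = {Dax}; Marketing = {Dax, Dilnoza, Tariq, Yara}

From (3): Dilnoza ∉ Ops.
From (5): Dax ∈ Ops.
(1): Tariq matches Dilnoza: Tariq ∉ Ops.
(4): Yara matches Dilnoza: Yara ∉ Ops.
Suppose Yara ∉ Marketing: no assignment then satisfies all the clues, so Yara ∈ Marketing.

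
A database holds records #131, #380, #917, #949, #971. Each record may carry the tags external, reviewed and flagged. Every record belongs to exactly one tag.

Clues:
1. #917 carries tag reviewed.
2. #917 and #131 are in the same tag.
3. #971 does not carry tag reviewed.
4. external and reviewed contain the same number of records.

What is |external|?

2

From (1): #917 ∈ reviewed.
From (3): #971 ∉ reviewed.
(2): #131 matches #917: #131 ∉ external.
(2): #131 matches #917: #131 ∈ reviewed.
Suppose #380 ∈ reviewed: no assignment then satisfies all the clues, so #380 ∉ reviewed.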